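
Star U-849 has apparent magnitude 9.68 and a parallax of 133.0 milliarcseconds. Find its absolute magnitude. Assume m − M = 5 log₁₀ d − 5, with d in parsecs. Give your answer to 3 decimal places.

d = 1/p = 1/0.1330″ = 7.5188 pc.
m − M = 5 log₁₀(7.5188) − 5 = 4.3807 − 5 = -0.6193.
M = m − (m − M) = 9.68 − (-0.6193) = 10.299.

M = 10.299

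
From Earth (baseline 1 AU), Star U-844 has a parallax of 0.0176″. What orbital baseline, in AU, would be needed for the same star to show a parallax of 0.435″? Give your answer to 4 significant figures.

24.72 AU

Parallax scales linearly with baseline: p ∝ B, so B = p_target / p_Earth × 1 AU.
B = 0.435 / 0.0176 = 24.716 AU.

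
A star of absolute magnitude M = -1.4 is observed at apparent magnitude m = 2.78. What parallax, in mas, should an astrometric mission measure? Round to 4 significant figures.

m − M = 2.78 − (-1.4) = 4.18.
d = 10^((m−M)/5 + 1) = 10^1.836 = 68.549 pc.
p = 1/d = 1/68.549 = 0.014588 arcsec = 14.588 mas.

14.59 mas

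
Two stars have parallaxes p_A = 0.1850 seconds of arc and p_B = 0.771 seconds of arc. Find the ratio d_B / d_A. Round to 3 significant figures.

Since d = 1/p, d_B/d_A = p_A/p_B.
= 0.1850 / 0.771 = 0.23995.

0.240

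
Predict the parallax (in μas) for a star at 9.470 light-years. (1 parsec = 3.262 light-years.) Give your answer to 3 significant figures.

d = 9.470 ly ÷ 3.262 = 2.9031 pc.
p = 1/d = 1/2.9031 = 0.34446 arcsec.
= 0.34446 × 10⁶ = 3.4446 × 10^5 μas.

344000 μas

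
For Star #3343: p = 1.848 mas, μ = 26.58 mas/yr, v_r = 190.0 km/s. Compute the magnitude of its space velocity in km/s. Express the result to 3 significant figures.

d = 1/p = 1/0.001848″ = 541.13 pc.
μ = 26.58 mas/yr = 0.02658 ″/yr.
v_t = 4.740 μ d = 4.740 × 0.02658 × 541.13 = 68.177 km/s.
v = √(v_r² + v_t²) = √(190.0² + 68.177²) = √40748.1 = 201.86 km/s.

202 km/s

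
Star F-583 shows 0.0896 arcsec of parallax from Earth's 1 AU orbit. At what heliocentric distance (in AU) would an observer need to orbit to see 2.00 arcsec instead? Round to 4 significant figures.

22.32 AU

Parallax scales linearly with baseline: p ∝ B, so B = p_target / p_Earth × 1 AU.
B = 2.00 / 0.0896 = 22.321 AU.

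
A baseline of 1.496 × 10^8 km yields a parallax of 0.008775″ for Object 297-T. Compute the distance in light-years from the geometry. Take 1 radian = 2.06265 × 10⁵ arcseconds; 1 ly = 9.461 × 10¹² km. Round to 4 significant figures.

θ = 0.008775″ = 0.008775/206265 = 4.2542 × 10^-8 rad.
d = B/θ = (1.496 × 10^8) / (4.2542 × 10^-8) = 3.5165 × 10^15 km = (3.5165 × 10^15) / (9.461 × 10^12) ly = 371.68 ly.

371.7 ly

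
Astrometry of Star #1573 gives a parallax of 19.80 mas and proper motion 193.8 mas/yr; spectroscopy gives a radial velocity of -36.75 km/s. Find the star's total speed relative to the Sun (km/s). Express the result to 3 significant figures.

59.2 km/s

d = 1/p = 1/0.01980″ = 50.505 pc.
μ = 193.8 mas/yr = 0.1938 ″/yr.
v_t = 4.740 μ d = 4.740 × 0.1938 × 50.505 = 46.394 km/s.
v = √(v_r² + v_t²) = √((-36.75)² + 46.394²) = √3502.97 = 59.186 km/s.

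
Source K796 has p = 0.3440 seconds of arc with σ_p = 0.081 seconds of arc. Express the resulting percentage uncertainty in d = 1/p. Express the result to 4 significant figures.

23.55%

For d = 1/p, |σ_d/d| = |σ_p/p|.
σ_p/p = 0.081 / 0.3440 = 0.23547 = 23.547%.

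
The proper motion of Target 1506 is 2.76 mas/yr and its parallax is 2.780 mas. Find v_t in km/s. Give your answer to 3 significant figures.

d = 1/p = 1/0.002780″ = 359.71 pc.
μ = 2.76 mas/yr = 0.00276 ″/yr.
v_t = 4.74 × μ × d = 4.74 × 0.00276 × 359.71 = 4.7059 km/s.

4.71 km/s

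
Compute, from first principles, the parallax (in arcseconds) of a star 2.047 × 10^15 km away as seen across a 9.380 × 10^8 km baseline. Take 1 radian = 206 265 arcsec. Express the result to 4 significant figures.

0.09452 arcsec

θ ≈ B/d = (9.380 × 10^8) / (2.047 × 10^15) = 4.5823 × 10^-7 rad.
In arcseconds: 4.5823 × 10^-7 × 206265 = 0.094517″.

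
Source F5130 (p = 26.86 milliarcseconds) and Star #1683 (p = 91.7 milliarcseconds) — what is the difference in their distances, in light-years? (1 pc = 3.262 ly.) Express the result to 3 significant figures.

85.9 ly

d_A = 1/0.02686″ = 37.23 pc; d_B = 1/0.09170″ = 10.905 pc.
|d_B − d_A| = |10.905 − 37.23| = 26.325 pc = 26.325 × 3.262 ly = 85.872 ly.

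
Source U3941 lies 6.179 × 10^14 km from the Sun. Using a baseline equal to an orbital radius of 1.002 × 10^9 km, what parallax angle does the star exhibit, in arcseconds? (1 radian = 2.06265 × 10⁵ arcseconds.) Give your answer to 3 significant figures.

θ ≈ B/d = (1.002 × 10^9) / (6.179 × 10^14) = 1.6216 × 10^-6 rad.
In arcseconds: 1.6216 × 10^-6 × 206265 = 0.33448″.

0.334 arcsec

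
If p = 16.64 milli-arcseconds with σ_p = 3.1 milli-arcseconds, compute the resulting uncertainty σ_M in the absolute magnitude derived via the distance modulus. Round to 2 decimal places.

σ_M = 0.40 mag

M = m − 5 log₁₀ d + 5 = m + 5 log₁₀ p + 5, so ∂M/∂p = 5/(p ln 10).
σ_M = (5/ln 10) · (σ_p/p) = 2.1715 × 3.1/16.64 = 2.1715 × 0.1863 = 0.40455.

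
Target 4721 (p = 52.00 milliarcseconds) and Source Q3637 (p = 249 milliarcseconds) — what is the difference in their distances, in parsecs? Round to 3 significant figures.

d_A = 1/0.05200″ = 19.231 pc; d_B = 1/0.2490″ = 4.0161 pc.
|d_B − d_A| = |4.0161 − 19.231| = 15.215 pc.

15.2 pc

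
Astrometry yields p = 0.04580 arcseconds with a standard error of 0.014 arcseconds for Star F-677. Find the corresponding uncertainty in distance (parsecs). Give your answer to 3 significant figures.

6.67 pc

d = 1/p, so σ_d = σ_p / p².
σ_d = 0.0140 / (0.04580)² = 0.0140 / 0.0020976 = 6.6743 pc.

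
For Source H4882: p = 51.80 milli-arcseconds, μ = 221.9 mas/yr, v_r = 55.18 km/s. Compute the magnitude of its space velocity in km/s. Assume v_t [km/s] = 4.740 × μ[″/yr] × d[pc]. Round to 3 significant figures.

58.8 km/s

d = 1/p = 1/0.05180″ = 19.305 pc.
μ = 221.9 mas/yr = 0.2219 ″/yr.
v_t = 4.740 μ d = 4.740 × 0.2219 × 19.305 = 20.305 km/s.
v = √(v_r² + v_t²) = √(55.18² + 20.305²) = √3457.13 = 58.797 km/s.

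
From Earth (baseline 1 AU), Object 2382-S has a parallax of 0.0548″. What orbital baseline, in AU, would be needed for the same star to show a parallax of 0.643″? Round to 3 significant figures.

Parallax scales linearly with baseline: p ∝ B, so B = p_target / p_Earth × 1 AU.
B = 0.643 / 0.0548 = 11.734 AU.

11.7 AU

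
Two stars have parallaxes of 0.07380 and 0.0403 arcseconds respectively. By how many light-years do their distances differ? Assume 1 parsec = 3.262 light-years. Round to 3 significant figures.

d_A = 1/0.07380″ = 13.55 pc; d_B = 1/0.04030″ = 24.814 pc.
|d_B − d_A| = |24.814 − 13.55| = 11.264 pc = 11.264 × 3.262 ly = 36.743 ly.

36.7 ly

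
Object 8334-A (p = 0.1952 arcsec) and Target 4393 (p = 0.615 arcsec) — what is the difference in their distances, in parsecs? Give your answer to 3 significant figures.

d_A = 1/0.1952″ = 5.123 pc; d_B = 1/0.6150″ = 1.626 pc.
|d_B − d_A| = |1.626 − 5.123| = 3.497 pc.

3.50 pc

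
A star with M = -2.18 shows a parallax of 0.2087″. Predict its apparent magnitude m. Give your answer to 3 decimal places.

d = 1/p = 1/0.2087″ = 4.7916 pc.
m − M = 5 log₁₀ d − 5 = 5 log₁₀(4.7916) − 5 = 3.4024 − 5 = -1.5976.
m = M + (m − M) = -2.18 + (-1.5976) = -3.778.

m = -3.778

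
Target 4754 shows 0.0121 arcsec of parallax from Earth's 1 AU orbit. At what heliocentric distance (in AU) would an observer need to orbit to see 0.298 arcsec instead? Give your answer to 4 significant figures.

24.63 AU

Parallax scales linearly with baseline: p ∝ B, so B = p_target / p_Earth × 1 AU.
B = 0.298 / 0.0121 = 24.628 AU.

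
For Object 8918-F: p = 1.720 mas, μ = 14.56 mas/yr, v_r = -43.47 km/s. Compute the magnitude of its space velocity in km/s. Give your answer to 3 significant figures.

59.2 km/s

d = 1/p = 1/0.001720″ = 581.4 pc.
μ = 14.56 mas/yr = 0.01456 ″/yr.
v_t = 4.740 μ d = 4.740 × 0.01456 × 581.4 = 40.125 km/s.
v = √(v_r² + v_t²) = √((-43.47)² + 40.125²) = √3499.66 = 59.158 km/s.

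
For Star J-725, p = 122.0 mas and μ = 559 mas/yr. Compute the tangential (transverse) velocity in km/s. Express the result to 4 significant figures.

21.72 km/s

d = 1/p = 1/0.1220″ = 8.1967 pc.
μ = 559 mas/yr = 0.559 ″/yr.
v_t = 4.74 × μ × d = 4.74 × 0.559 × 8.1967 = 21.718 km/s.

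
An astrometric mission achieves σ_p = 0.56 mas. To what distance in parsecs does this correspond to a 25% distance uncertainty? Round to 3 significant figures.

446 pc

σ_d/d = σ_p/p, so the condition is σ_p/p ≤ 0.25, i.e. p ≥ σ_p/0.25.
p_min = 0.56/0.25 = 2.24 mas = 0.00224 arcsec.
d_max = 1/p_min = 1/0.00224 = 446.43 pc.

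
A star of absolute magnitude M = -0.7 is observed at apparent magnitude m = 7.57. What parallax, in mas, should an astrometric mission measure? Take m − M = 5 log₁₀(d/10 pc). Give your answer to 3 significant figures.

2.22 mas

m − M = 7.57 − (-0.7) = 8.27.
d = 10^((m−M)/5 + 1) = 10^2.654 = 450.82 pc.
p = 1/d = 1/450.82 = 0.0022182 arcsec = 2.2182 mas.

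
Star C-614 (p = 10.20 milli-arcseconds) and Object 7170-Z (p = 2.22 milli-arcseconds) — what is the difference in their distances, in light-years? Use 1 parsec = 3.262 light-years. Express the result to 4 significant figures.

d_A = 1/0.01020″ = 98.039 pc; d_B = 1/0.002220″ = 450.45 pc.
|d_B − d_A| = |450.45 − 98.039| = 352.41 pc = 352.41 × 3.262 ly = 1149.6 ly.

1150 ly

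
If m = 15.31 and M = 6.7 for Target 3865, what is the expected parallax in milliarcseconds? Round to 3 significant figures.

1.90 mas

m − M = 15.31 − 6.7 = 8.61.
d = 10^((m−M)/5 + 1) = 10^2.722 = 527.23 pc.
p = 1/d = 1/527.23 = 0.0018967 arcsec = 1.8967 mas.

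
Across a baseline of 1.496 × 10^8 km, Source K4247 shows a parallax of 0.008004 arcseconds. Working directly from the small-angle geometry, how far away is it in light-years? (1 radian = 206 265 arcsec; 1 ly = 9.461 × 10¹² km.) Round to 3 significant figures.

θ = 0.008004″ = 0.008004/206265 = 3.8804 × 10^-8 rad.
d = B/θ = (1.496 × 10^8) / (3.8804 × 10^-8) = 3.8553 × 10^15 km = (3.8553 × 10^15) / (9.461 × 10^12) ly = 407.49 ly.

407 ly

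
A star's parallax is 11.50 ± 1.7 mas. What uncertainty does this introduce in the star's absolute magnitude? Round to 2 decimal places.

σ_M = 0.32 mag

M = m − 5 log₁₀ d + 5 = m + 5 log₁₀ p + 5, so ∂M/∂p = 5/(p ln 10).
σ_M = (5/ln 10) · (σ_p/p) = 2.1715 × 1.7/11.50 = 2.1715 × 0.14783 = 0.32101.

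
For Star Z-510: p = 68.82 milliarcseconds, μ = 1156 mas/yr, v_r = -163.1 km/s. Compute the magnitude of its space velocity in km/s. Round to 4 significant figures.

181.5 km/s

d = 1/p = 1/0.06882″ = 14.531 pc.
μ = 1156 mas/yr = 1.156 ″/yr.
v_t = 4.740 μ d = 4.740 × 1.156 × 14.531 = 79.622 km/s.
v = √(v_r² + v_t²) = √((-163.1)² + 79.622²) = √32941.3 = 181.5 km/s.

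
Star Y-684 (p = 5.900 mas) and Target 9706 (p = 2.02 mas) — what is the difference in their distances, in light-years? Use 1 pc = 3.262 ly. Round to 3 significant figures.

1060 ly

d_A = 1/0.005900″ = 169.49 pc; d_B = 1/0.002020″ = 495.05 pc.
|d_B − d_A| = |495.05 − 169.49| = 325.56 pc = 325.56 × 3.262 ly = 1062 ly.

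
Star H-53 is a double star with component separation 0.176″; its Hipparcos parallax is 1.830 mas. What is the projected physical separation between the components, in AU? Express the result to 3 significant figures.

96.2 AU

d = 1/p = 1/0.001830″ = 546.45 pc.
At distance d (pc), an angle of θ arcsec spans θ·d AU: s = 0.176 × 546.45 = 96.175 AU.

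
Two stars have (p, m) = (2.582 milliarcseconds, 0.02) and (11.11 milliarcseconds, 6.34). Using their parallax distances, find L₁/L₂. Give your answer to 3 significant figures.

d₁ = 1/p₁ = 1/0.002582″ = 387.3 pc; d₂ = 1/p₂ = 1/0.01111″ = 90.009 pc.
M₁ = m₁ − 5 log₁₀ d₁ + 5 = 0.02 − 12.9402 + 5 = -7.9202.
M₂ = 6.34 − 9.7714 + 5 = 1.5686.
L₁/L₂ = 10^(0.4(M₂ − M₁)) = 10^(0.4 × 9.4888) = 10^3.79552 = 6244.8.

L₁/L₂ = 6240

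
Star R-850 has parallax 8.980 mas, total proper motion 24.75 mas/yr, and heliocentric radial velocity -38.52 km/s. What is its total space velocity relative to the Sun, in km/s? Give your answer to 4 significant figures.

40.68 km/s

d = 1/p = 1/0.008980″ = 111.36 pc.
μ = 24.75 mas/yr = 0.02475 ″/yr.
v_t = 4.740 μ d = 4.740 × 0.02475 × 111.36 = 13.064 km/s.
v = √(v_r² + v_t²) = √((-38.52)² + 13.064²) = √1654.46 = 40.675 km/s.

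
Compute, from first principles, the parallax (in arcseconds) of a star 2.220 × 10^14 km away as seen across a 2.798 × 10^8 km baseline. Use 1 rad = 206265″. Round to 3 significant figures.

0.260 arcsec

θ ≈ B/d = (2.798 × 10^8) / (2.220 × 10^14) = 1.2604 × 10^-6 rad.
In arcseconds: 1.2604 × 10^-6 × 206265 = 0.25998″.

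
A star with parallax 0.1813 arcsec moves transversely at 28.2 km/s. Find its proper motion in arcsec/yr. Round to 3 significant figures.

d = 1/p = 1/0.1813″ = 5.5157 pc.
μ = v_t / (4.74 d) = 28.2 / (4.74 × 5.5157) = 28.2 / 26.144 = 1.0786 ″/yr.

1.08 arcsec/yr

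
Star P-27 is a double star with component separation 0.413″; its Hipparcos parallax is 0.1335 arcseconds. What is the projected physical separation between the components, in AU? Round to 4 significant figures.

d = 1/p = 1/0.1335″ = 7.4906 pc.
At distance d (pc), an angle of θ arcsec spans θ·d AU: s = 0.413 × 7.4906 = 3.0936 AU.

3.094 AU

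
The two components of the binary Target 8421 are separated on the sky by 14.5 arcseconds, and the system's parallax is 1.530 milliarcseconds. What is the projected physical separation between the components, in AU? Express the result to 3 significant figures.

d = 1/p = 1/0.001530″ = 653.59 pc.
At distance d (pc), an angle of θ arcsec spans θ·d AU: s = 14.5 × 653.59 = 9477.1 AU.

9480 AU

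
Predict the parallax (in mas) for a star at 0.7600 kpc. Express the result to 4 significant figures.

1.316 mas

d = 0.7600 kpc = 760 pc.
p = 1/d = 1/760 = 0.0013158 arcsec.
= 0.0013158 × 1000 = 1.3158 mas.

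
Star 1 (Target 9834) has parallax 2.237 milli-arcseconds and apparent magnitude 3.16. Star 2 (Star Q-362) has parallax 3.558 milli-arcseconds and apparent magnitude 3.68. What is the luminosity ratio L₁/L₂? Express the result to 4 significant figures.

d₁ = 1/p₁ = 1/0.002237″ = 447.03 pc; d₂ = 1/p₂ = 1/0.003558″ = 281.06 pc.
M₁ = m₁ − 5 log₁₀ d₁ + 5 = 3.16 − 13.2517 + 5 = -5.0917.
M₂ = 3.68 − 12.2440 + 5 = -3.5640.
L₁/L₂ = 10^(0.4(M₂ − M₁)) = 10^(0.4 × 1.5277) = 10^0.61108 = 4.0839.

L₁/L₂ = 4.084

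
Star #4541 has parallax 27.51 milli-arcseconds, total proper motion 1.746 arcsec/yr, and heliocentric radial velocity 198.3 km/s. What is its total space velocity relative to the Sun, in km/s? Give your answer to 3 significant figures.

360 km/s

d = 1/p = 1/0.02751″ = 36.35 pc.
v_t = 4.740 μ d = 4.740 × 1.746 × 36.35 = 300.83 km/s.
v = √(v_r² + v_t²) = √(198.3² + 300.83²) = √129822 = 360.31 km/s.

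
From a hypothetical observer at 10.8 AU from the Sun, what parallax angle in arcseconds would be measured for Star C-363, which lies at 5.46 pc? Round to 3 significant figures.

p (arcsec) = B (AU) / d (pc).
p = 10.8 / 5.46 = 1.978 arcsec.

1.98 arcsec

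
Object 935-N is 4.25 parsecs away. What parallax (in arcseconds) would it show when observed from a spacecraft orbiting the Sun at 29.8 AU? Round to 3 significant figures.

7.01 arcsec

p (arcsec) = B (AU) / d (pc).
p = 29.8 / 4.25 = 7.0118 arcsec.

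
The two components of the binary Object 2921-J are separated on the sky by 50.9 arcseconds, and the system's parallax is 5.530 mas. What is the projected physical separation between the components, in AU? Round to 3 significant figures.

9200 AU

d = 1/p = 1/0.005530″ = 180.83 pc.
At distance d (pc), an angle of θ arcsec spans θ·d AU: s = 50.9 × 180.83 = 9204.2 AU.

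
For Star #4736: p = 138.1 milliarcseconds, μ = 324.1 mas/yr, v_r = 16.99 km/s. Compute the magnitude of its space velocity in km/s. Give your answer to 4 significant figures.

d = 1/p = 1/0.1381″ = 7.2411 pc.
μ = 324.1 mas/yr = 0.3241 ″/yr.
v_t = 4.740 μ d = 4.740 × 0.3241 × 7.2411 = 11.124 km/s.
v = √(v_r² + v_t²) = √(16.99² + 11.124²) = √412.403 = 20.308 km/s.

20.31 km/s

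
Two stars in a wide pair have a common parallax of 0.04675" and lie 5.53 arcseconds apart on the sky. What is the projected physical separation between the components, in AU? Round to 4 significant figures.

d = 1/p = 1/0.04675″ = 21.39 pc.
At distance d (pc), an angle of θ arcsec spans θ·d AU: s = 5.53 × 21.39 = 118.29 AU.

118.3 AU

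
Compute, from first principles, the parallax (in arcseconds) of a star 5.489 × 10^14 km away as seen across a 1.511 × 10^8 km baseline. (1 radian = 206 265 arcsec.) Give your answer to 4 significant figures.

θ ≈ B/d = (1.511 × 10^8) / (5.489 × 10^14) = 2.7528 × 10^-7 rad.
In arcseconds: 2.7528 × 10^-7 × 206265 = 0.056781″.

0.05678 arcsec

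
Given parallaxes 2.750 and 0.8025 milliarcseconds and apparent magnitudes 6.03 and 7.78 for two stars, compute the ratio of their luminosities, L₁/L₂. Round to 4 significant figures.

L₁/L₂ = 0.4268

d₁ = 1/p₁ = 1/0.002750″ = 363.64 pc; d₂ = 1/p₂ = 1/0.0008025″ = 1246.1 pc.
M₁ = m₁ − 5 log₁₀ d₁ + 5 = 6.03 − 12.8034 + 5 = -1.7734.
M₂ = 7.78 − 15.4778 + 5 = -2.6978.
L₁/L₂ = 10^(0.4(M₂ − M₁)) = 10^(0.4 × (-0.9244)) = 10^(-0.36976) = 0.42682.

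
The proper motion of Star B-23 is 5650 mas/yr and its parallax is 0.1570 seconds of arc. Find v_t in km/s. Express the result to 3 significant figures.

d = 1/p = 1/0.1570″ = 6.3694 pc.
μ = 5650 mas/yr = 5.65 ″/yr.
v_t = 4.74 × μ × d = 4.74 × 5.65 × 6.3694 = 170.58 km/s.

171 km/s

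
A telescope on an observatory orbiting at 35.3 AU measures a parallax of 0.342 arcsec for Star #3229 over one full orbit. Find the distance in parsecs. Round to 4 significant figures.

With baseline B (in AU) and parallax p (in arcsec), d = B/p parsecs.
d = 35.3 / 0.342 = 103.22 pc.

103.2 pc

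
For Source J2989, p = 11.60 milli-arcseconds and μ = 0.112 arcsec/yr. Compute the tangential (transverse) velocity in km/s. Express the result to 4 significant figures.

45.77 km/s

d = 1/p = 1/0.01160″ = 86.207 pc.
v_t = 4.74 × μ × d = 4.74 × 0.112 × 86.207 = 45.766 km/s.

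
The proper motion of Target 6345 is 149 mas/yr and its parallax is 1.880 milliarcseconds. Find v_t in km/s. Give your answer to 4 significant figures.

375.7 km/s

d = 1/p = 1/0.001880″ = 531.91 pc.
μ = 149 mas/yr = 0.149 ″/yr.
v_t = 4.74 × μ × d = 4.74 × 0.149 × 531.91 = 375.67 km/s.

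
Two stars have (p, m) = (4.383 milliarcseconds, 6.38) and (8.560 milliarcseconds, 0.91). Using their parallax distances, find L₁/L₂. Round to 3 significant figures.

L₁/L₂ = 0.0247

d₁ = 1/p₁ = 1/0.004383″ = 228.15 pc; d₂ = 1/p₂ = 1/0.008560″ = 116.82 pc.
M₁ = m₁ − 5 log₁₀ d₁ + 5 = 6.38 − 11.7911 + 5 = -0.4111.
M₂ = 0.91 − 10.3376 + 5 = -4.4276.
L₁/L₂ = 10^(0.4(M₂ − M₁)) = 10^(0.4 × (-4.0165)) = 10^(-1.60660) = 0.02474.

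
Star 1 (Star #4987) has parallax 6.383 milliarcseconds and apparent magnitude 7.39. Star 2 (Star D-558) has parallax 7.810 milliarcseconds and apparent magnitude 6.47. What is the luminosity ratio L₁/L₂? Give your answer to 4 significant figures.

d₁ = 1/p₁ = 1/0.006383″ = 156.67 pc; d₂ = 1/p₂ = 1/0.007810″ = 128.04 pc.
M₁ = m₁ − 5 log₁₀ d₁ + 5 = 7.39 − 10.9749 + 5 = 1.4151.
M₂ = 6.47 − 10.5367 + 5 = 0.9333.
L₁/L₂ = 10^(0.4(M₂ − M₁)) = 10^(0.4 × (-0.4818)) = 10^(-0.19272) = 0.64162.

L₁/L₂ = 0.6416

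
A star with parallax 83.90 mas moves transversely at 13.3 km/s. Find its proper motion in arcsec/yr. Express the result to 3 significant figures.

0.235 arcsec/yr

d = 1/p = 1/0.08390″ = 11.919 pc.
μ = v_t / (4.74 d) = 13.3 / (4.74 × 11.919) = 13.3 / 56.496 = 0.23541 ″/yr.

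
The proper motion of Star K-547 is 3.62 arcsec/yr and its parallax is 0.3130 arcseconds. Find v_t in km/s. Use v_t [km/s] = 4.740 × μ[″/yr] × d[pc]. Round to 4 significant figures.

54.82 km/s

d = 1/p = 1/0.3130″ = 3.1949 pc.
v_t = 4.74 × μ × d = 4.74 × 3.62 × 3.1949 = 54.821 km/s.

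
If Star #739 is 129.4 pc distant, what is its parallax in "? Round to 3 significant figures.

p = 1/d = 1/129.4 = 0.007728 arcsec.

0.00773 "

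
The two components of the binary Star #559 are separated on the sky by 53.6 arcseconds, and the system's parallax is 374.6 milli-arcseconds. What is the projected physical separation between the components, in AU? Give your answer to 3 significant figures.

143 AU

d = 1/p = 1/0.3746″ = 2.6695 pc.
At distance d (pc), an angle of θ arcsec spans θ·d AU: s = 53.6 × 2.6695 = 143.09 AU.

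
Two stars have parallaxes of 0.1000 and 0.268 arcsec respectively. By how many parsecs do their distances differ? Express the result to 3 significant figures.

6.27 pc

d_A = 1/0.1000″ = 10 pc; d_B = 1/0.2680″ = 3.7313 pc.
|d_B − d_A| = |3.7313 − 10| = 6.2687 pc.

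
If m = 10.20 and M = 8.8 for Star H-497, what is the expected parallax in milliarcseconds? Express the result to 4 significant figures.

52.48 mas

m − M = 10.20 − 8.8 = 1.40.
d = 10^((m−M)/5 + 1) = 10^1.280 = 19.055 pc.
p = 1/d = 1/19.055 = 0.05248 arcsec = 52.48 mas.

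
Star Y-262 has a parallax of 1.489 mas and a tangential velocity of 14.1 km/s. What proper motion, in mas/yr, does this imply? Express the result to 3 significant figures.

4.43 mas/yr

d = 1/p = 1/0.001489″ = 671.59 pc.
μ = v_t / (4.74 d) = 14.1 / (4.74 × 671.59) = 14.1 / 3183.3 = 0.0044294 ″/yr = 4.4294 mas/yr.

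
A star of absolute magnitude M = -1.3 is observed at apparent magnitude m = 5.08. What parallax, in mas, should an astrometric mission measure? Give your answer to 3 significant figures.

m − M = 5.08 − (-1.3) = 6.38.
d = 10^((m−M)/5 + 1) = 10^2.276 = 188.8 pc.
p = 1/d = 1/188.8 = 0.0052966 arcsec = 5.2966 mas.

5.30 mas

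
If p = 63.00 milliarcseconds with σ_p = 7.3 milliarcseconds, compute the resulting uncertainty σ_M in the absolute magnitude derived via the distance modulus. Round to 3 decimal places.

σ_M = 0.252 mag

M = m − 5 log₁₀ d + 5 = m + 5 log₁₀ p + 5, so ∂M/∂p = 5/(p ln 10).
σ_M = (5/ln 10) · (σ_p/p) = 2.1715 × 7.3/63.00 = 2.1715 × 0.11587 = 0.25161.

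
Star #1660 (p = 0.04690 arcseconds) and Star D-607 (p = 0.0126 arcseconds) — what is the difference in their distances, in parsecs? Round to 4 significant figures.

58.04 pc

d_A = 1/0.04690″ = 21.322 pc; d_B = 1/0.01260″ = 79.365 pc.
|d_B − d_A| = |79.365 − 21.322| = 58.043 pc.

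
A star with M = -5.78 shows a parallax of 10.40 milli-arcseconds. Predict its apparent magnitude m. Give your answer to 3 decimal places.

m = -0.865

d = 1/p = 1/0.01040″ = 96.154 pc.
m − M = 5 log₁₀ d − 5 = 5 log₁₀(96.154) − 5 = 9.9148 − 5 = 4.9148.
m = M + (m − M) = -5.78 + 4.9148 = -0.865.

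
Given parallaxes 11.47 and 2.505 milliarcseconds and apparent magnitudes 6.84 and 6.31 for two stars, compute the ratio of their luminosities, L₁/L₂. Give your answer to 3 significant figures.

L₁/L₂ = 0.0293

d₁ = 1/p₁ = 1/0.01147″ = 87.184 pc; d₂ = 1/p₂ = 1/0.002505″ = 399.2 pc.
M₁ = m₁ − 5 log₁₀ d₁ + 5 = 6.84 − 9.7022 + 5 = 2.1378.
M₂ = 6.31 − 13.0060 + 5 = -1.6960.
L₁/L₂ = 10^(0.4(M₂ − M₁)) = 10^(0.4 × (-3.8338)) = 10^(-1.53352) = 0.029274.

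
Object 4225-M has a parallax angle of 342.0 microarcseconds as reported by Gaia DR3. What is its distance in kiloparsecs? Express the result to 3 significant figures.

2.92 kpc

p = 342.0 microarcseconds = 0.0003420 arcsec.
d = 1/p = 1/0.0003420 = 2924 pc.
= 2.924 kpc.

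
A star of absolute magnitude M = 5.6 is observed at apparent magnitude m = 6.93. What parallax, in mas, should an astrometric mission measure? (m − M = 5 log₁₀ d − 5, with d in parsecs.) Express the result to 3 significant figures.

54.2 mas

m − M = 6.93 − 5.6 = 1.33.
d = 10^((m−M)/5 + 1) = 10^1.266 = 18.45 pc.
p = 1/d = 1/18.45 = 0.054201 arcsec = 54.201 mas.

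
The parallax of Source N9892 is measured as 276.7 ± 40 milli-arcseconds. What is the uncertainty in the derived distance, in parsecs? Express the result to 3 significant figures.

0.522 pc

d = 1/p, so σ_d = σ_p / p².
σ_d = 0.0400 / (0.2767)² = 0.0400 / 0.076563 = 0.52245 pc.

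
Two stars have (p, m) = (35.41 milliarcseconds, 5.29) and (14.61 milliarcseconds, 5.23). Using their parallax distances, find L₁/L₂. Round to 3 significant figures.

d₁ = 1/p₁ = 1/0.03541″ = 28.241 pc; d₂ = 1/p₂ = 1/0.01461″ = 68.446 pc.
M₁ = m₁ − 5 log₁₀ d₁ + 5 = 5.29 − 7.2544 + 5 = 3.0356.
M₂ = 5.23 − 9.1767 + 5 = 1.0533.
L₁/L₂ = 10^(0.4(M₂ − M₁)) = 10^(0.4 × (-1.9823)) = 10^(-0.79292) = 0.16109.

L₁/L₂ = 0.161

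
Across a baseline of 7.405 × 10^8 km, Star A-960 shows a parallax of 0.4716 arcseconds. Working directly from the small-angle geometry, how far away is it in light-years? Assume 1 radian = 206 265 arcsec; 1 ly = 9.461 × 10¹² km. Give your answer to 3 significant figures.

θ = 0.4716″ = 0.4716/206265 = 2.2864 × 10^-6 rad.
d = B/θ = (7.405 × 10^8) / (2.2864 × 10^-6) = 3.2387 × 10^14 km = (3.2387 × 10^14) / (9.461 × 10^12) ly = 34.232 ly.

34.2 ly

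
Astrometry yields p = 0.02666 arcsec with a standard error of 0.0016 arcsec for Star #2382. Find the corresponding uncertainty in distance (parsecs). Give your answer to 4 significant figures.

2.251 pc

d = 1/p, so σ_d = σ_p / p².
σ_d = 0.00160 / (0.02666)² = 0.00160 / 0.00071076 = 2.2511 pc.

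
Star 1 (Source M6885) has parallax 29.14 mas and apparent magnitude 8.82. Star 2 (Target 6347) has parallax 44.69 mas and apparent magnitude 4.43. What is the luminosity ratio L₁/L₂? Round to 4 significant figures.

d₁ = 1/p₁ = 1/0.02914″ = 34.317 pc; d₂ = 1/p₂ = 1/0.04469″ = 22.376 pc.
M₁ = m₁ − 5 log₁₀ d₁ + 5 = 8.82 − 7.6775 + 5 = 6.1425.
M₂ = 4.43 − 6.7489 + 5 = 2.6811.
L₁/L₂ = 10^(0.4(M₂ − M₁)) = 10^(0.4 × (-3.4614)) = 10^(-1.38456) = 0.041252.

L₁/L₂ = 0.04125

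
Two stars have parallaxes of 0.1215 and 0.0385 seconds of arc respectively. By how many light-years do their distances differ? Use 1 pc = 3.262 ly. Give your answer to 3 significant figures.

d_A = 1/0.1215″ = 8.2305 pc; d_B = 1/0.03850″ = 25.974 pc.
|d_B − d_A| = |25.974 − 8.2305| = 17.744 pc = 17.744 × 3.262 ly = 57.881 ly.

57.9 ly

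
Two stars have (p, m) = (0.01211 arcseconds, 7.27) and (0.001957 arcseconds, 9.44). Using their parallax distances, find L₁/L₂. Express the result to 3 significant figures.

L₁/L₂ = 0.193

d₁ = 1/p₁ = 1/0.01211″ = 82.576 pc; d₂ = 1/p₂ = 1/0.001957″ = 510.99 pc.
M₁ = m₁ − 5 log₁₀ d₁ + 5 = 7.27 − 9.5843 + 5 = 2.6857.
M₂ = 9.44 − 13.5421 + 5 = 0.8979.
L₁/L₂ = 10^(0.4(M₂ − M₁)) = 10^(0.4 × (-1.7878)) = 10^(-0.71512) = 0.1927.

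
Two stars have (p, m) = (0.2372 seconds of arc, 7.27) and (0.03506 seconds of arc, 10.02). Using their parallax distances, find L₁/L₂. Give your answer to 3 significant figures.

d₁ = 1/p₁ = 1/0.2372″ = 4.2159 pc; d₂ = 1/p₂ = 1/0.03506″ = 28.523 pc.
M₁ = m₁ − 5 log₁₀ d₁ + 5 = 7.27 − 3.1245 + 5 = 9.1455.
M₂ = 10.02 − 7.2760 + 5 = 7.7440.
L₁/L₂ = 10^(0.4(M₂ − M₁)) = 10^(0.4 × (-1.4015)) = 10^(-0.56060) = 0.27504.

L₁/L₂ = 0.275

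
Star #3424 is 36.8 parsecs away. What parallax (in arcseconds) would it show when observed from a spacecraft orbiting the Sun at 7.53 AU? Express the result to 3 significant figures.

p (arcsec) = B (AU) / d (pc).
p = 7.53 / 36.8 = 0.20462 arcsec.

0.205 arcsec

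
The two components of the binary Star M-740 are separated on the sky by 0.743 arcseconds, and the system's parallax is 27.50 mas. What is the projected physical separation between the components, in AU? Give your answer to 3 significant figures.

27.0 AU

d = 1/p = 1/0.02750″ = 36.364 pc.
At distance d (pc), an angle of θ arcsec spans θ·d AU: s = 0.743 × 36.364 = 27.018 AU.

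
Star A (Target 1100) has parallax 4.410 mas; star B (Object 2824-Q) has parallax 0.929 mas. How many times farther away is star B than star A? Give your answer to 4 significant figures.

4.747

Since d = 1/p, d_B/d_A = p_A/p_B.
= 4.410 / 0.929 = 4.747.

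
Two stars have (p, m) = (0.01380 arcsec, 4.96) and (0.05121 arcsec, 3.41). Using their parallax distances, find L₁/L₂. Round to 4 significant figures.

d₁ = 1/p₁ = 1/0.01380″ = 72.464 pc; d₂ = 1/p₂ = 1/0.05121″ = 19.527 pc.
M₁ = m₁ − 5 log₁₀ d₁ + 5 = 4.96 − 9.3006 + 5 = 0.6594.
M₂ = 3.41 − 6.4532 + 5 = 1.9568.
L₁/L₂ = 10^(0.4(M₂ − M₁)) = 10^(0.4 × 1.2974) = 10^0.51896 = 3.3034.

L₁/L₂ = 3.303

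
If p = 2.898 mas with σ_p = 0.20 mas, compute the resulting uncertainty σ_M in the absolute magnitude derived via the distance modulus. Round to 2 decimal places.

σ_M = 0.15 mag

M = m − 5 log₁₀ d + 5 = m + 5 log₁₀ p + 5, so ∂M/∂p = 5/(p ln 10).
σ_M = (5/ln 10) · (σ_p/p) = 2.1715 × 0.20/2.898 = 2.1715 × 0.069013 = 0.14986.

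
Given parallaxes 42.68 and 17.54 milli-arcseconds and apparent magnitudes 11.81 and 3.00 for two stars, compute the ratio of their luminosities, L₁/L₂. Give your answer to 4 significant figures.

L₁/L₂ = 5.054 × 10^-5

d₁ = 1/p₁ = 1/0.04268″ = 23.43 pc; d₂ = 1/p₂ = 1/0.01754″ = 57.013 pc.
M₁ = m₁ − 5 log₁₀ d₁ + 5 = 11.81 − 6.8489 + 5 = 9.9611.
M₂ = 3.00 − 8.7799 + 5 = -0.7799.
L₁/L₂ = 10^(0.4(M₂ − M₁)) = 10^(0.4 × (-10.7410)) = 10^(-4.29640) = 0.000050536.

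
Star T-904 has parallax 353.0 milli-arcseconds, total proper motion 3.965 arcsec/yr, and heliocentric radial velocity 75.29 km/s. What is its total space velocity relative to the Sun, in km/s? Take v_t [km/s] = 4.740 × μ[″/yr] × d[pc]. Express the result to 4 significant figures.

92.21 km/s

d = 1/p = 1/0.3530″ = 2.8329 pc.
v_t = 4.740 μ d = 4.740 × 3.965 × 2.8329 = 53.242 km/s.
v = √(v_r² + v_t²) = √(75.29² + 53.242²) = √8503.29 = 92.213 km/s.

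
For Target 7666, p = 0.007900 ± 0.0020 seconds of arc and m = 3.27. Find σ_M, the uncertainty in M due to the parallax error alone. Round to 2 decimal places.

σ_M = 0.55 mag

M = m − 5 log₁₀ d + 5 = m + 5 log₁₀ p + 5, so ∂M/∂p = 5/(p ln 10).
σ_M = (5/ln 10) · (σ_p/p) = 2.1715 × 0.0020/0.007900 = 2.1715 × 0.25316 = 0.54974.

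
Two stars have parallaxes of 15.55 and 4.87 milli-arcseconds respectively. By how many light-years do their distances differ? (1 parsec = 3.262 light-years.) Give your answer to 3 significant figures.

d_A = 1/0.01555″ = 64.309 pc; d_B = 1/0.004870″ = 205.34 pc.
|d_B − d_A| = |205.34 − 64.309| = 141.03 pc = 141.03 × 3.262 ly = 460.04 ly.

460 ly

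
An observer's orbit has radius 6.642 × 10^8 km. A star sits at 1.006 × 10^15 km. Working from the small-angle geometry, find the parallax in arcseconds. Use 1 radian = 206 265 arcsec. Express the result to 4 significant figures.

0.1362 arcsec

θ ≈ B/d = (6.642 × 10^8) / (1.006 × 10^15) = 6.6024 × 10^-7 rad.
In arcseconds: 6.6024 × 10^-7 × 206265 = 0.13618″.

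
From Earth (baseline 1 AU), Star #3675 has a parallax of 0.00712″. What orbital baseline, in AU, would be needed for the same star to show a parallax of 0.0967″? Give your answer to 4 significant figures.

Parallax scales linearly with baseline: p ∝ B, so B = p_target / p_Earth × 1 AU.
B = 0.0967 / 0.00712 = 13.581 AU.

13.58 AU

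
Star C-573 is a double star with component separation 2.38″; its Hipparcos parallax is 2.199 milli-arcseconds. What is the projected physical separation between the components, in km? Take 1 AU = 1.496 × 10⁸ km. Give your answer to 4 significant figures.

1.619 × 10^11 km

d = 1/p = 1/0.002199″ = 454.75 pc.
At distance d (pc), an angle of θ arcsec spans θ·d AU: s = 2.38 × 454.75 = 1082.3 AU.
= 1082.3 × 1.496 × 10⁸ km = 1.6191 × 10^11 km.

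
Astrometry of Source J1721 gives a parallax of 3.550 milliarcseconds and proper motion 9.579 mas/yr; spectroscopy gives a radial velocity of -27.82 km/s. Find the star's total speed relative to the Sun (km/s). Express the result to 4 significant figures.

30.62 km/s

d = 1/p = 1/0.003550″ = 281.69 pc.
μ = 9.579 mas/yr = 0.009579 ″/yr.
v_t = 4.740 μ d = 4.740 × 0.009579 × 281.69 = 12.79 km/s.
v = √(v_r² + v_t²) = √((-27.82)² + 12.79²) = √937.537 = 30.619 km/s.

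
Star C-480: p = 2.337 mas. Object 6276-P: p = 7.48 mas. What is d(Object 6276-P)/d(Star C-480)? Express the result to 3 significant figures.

0.312

Since d = 1/p, d_B/d_A = p_A/p_B.
= 2.337 / 7.48 = 0.31243.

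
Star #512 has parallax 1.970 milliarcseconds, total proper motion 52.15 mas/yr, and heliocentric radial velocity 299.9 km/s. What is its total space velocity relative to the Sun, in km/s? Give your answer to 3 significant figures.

325 km/s

d = 1/p = 1/0.001970″ = 507.61 pc.
μ = 52.15 mas/yr = 0.05215 ″/yr.
v_t = 4.740 μ d = 4.740 × 0.05215 × 507.61 = 125.48 km/s.
v = √(v_r² + v_t²) = √(299.9² + 125.48²) = √105685 = 325.09 km/s.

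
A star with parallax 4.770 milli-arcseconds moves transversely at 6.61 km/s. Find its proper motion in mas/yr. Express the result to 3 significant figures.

d = 1/p = 1/0.004770″ = 209.64 pc.
μ = v_t / (4.74 d) = 6.61 / (4.74 × 209.64) = 6.61 / 993.69 = 0.006652 ″/yr = 6.652 mas/yr.

6.65 mas/yr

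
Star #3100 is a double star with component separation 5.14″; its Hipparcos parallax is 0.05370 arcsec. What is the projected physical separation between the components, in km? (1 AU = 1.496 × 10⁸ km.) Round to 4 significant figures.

d = 1/p = 1/0.05370″ = 18.622 pc.
At distance d (pc), an angle of θ arcsec spans θ·d AU: s = 5.14 × 18.622 = 95.717 AU.
= 95.717 × 1.496 × 10⁸ km = 1.4319 × 10^10 km.

1.432 × 10^10 km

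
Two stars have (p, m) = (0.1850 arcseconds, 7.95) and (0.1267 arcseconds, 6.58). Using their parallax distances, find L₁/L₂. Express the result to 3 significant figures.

L₁/L₂ = 0.133

d₁ = 1/p₁ = 1/0.1850″ = 5.4054 pc; d₂ = 1/p₂ = 1/0.1267″ = 7.8927 pc.
M₁ = m₁ − 5 log₁₀ d₁ + 5 = 7.95 − 3.6641 + 5 = 9.2859.
M₂ = 6.58 − 4.4861 + 5 = 7.0939.
L₁/L₂ = 10^(0.4(M₂ − M₁)) = 10^(0.4 × (-2.1920)) = 10^(-0.87680) = 0.1328.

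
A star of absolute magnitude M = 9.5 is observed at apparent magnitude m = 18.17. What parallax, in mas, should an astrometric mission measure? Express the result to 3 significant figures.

m − M = 18.17 − 9.5 = 8.67.
d = 10^((m−M)/5 + 1) = 10^2.734 = 542 pc.
p = 1/d = 1/542 = 0.001845 arcsec = 1.845 mas.

1.85 mas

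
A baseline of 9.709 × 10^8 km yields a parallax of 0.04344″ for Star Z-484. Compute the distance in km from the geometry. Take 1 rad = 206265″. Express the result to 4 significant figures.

θ = 0.04344″ = 0.04344/206265 = 2.1060 × 10^-7 rad.
d = B/θ = (9.709 × 10^8) / (2.1060 × 10^-7) = 4.6102 × 10^15 km.

4.610 × 10^15 km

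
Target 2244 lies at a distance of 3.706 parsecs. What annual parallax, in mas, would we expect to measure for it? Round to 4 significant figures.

p = 1/d = 1/3.706 = 0.26983 arcsec.
= 0.26983 × 1000 = 269.83 mas.

269.8 mas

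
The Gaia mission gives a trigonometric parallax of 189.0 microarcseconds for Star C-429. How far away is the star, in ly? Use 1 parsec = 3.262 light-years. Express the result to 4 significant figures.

p = 189.0 microarcseconds = 0.0001890 arcsec.
d = 1/p = 1/0.0001890 = 5291 pc.
In light-years: 5291 × 3.262 = 17259 ly.

17260 ly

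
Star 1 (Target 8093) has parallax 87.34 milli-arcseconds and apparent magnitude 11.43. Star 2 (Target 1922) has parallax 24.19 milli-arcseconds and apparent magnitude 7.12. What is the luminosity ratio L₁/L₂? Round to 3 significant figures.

L₁/L₂ = 0.00145

d₁ = 1/p₁ = 1/0.08734″ = 11.45 pc; d₂ = 1/p₂ = 1/0.02419″ = 41.339 pc.
M₁ = m₁ − 5 log₁₀ d₁ + 5 = 11.43 − 5.2940 + 5 = 11.1360.
M₂ = 7.12 − 8.0818 + 5 = 4.0382.
L₁/L₂ = 10^(0.4(M₂ − M₁)) = 10^(0.4 × (-7.0978)) = 10^(-2.83912) = 0.0014484.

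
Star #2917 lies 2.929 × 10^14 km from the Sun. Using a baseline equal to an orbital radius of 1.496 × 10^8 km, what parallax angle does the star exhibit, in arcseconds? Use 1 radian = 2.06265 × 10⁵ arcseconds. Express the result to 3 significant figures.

0.105 arcsec

θ ≈ B/d = (1.496 × 10^8) / (2.929 × 10^14) = 5.1075 × 10^-7 rad.
In arcseconds: 5.1075 × 10^-7 × 206265 = 0.10535″.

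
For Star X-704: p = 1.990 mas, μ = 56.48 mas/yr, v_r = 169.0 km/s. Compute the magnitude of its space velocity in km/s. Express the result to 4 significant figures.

d = 1/p = 1/0.001990″ = 502.51 pc.
μ = 56.48 mas/yr = 0.05648 ″/yr.
v_t = 4.740 μ d = 4.740 × 0.05648 × 502.51 = 134.53 km/s.
v = √(v_r² + v_t²) = √(169.0² + 134.53²) = √46659.3 = 216.01 km/s.

216.0 km/s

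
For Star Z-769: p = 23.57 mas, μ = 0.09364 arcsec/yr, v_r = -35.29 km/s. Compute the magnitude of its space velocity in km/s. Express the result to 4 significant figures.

40.00 km/s

d = 1/p = 1/0.02357″ = 42.427 pc.
v_t = 4.740 μ d = 4.740 × 0.09364 × 42.427 = 18.831 km/s.
v = √(v_r² + v_t²) = √((-35.29)² + 18.831²) = √1599.99 = 40 km/s.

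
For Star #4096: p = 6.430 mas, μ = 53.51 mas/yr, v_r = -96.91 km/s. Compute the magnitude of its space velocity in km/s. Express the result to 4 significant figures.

d = 1/p = 1/0.006430″ = 155.52 pc.
μ = 53.51 mas/yr = 0.05351 ″/yr.
v_t = 4.740 μ d = 4.740 × 0.05351 × 155.52 = 39.446 km/s.
v = √(v_r² + v_t²) = √((-96.91)² + 39.446²) = √10947.5 = 104.63 km/s.

104.6 km/s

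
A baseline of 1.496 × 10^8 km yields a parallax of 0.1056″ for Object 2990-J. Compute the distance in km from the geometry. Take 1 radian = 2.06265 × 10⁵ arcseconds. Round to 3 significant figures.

2.92 × 10^14 km

θ = 0.1056″ = 0.1056/206265 = 5.1196 × 10^-7 rad.
d = B/θ = (1.496 × 10^8) / (5.1196 × 10^-7) = 2.9221 × 10^14 km.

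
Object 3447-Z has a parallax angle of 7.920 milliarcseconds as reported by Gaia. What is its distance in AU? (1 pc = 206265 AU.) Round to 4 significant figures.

p = 7.920 milliarcseconds = 0.007920 arcsec.
d = 1/p = 1/0.007920 = 126.26 pc.
In AU: 126.26 × 206265 = 2.6043 × 10^7 AU.

2.604 × 10^7 AU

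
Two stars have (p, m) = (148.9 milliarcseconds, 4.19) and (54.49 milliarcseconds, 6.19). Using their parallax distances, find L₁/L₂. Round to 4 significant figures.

L₁/L₂ = 0.8450

d₁ = 1/p₁ = 1/0.1489″ = 6.7159 pc; d₂ = 1/p₂ = 1/0.05449″ = 18.352 pc.
M₁ = m₁ − 5 log₁₀ d₁ + 5 = 4.19 − 4.1355 + 5 = 5.0545.
M₂ = 6.19 − 6.3184 + 5 = 4.8716.
L₁/L₂ = 10^(0.4(M₂ − M₁)) = 10^(0.4 × (-0.1829)) = 10^(-0.07316) = 0.84497.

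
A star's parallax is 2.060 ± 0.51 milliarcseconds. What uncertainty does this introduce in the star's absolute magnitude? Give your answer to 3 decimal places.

σ_M = 0.538 mag

M = m − 5 log₁₀ d + 5 = m + 5 log₁₀ p + 5, so ∂M/∂p = 5/(p ln 10).
σ_M = (5/ln 10) · (σ_p/p) = 2.1715 × 0.51/2.060 = 2.1715 × 0.24757 = 0.5376.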